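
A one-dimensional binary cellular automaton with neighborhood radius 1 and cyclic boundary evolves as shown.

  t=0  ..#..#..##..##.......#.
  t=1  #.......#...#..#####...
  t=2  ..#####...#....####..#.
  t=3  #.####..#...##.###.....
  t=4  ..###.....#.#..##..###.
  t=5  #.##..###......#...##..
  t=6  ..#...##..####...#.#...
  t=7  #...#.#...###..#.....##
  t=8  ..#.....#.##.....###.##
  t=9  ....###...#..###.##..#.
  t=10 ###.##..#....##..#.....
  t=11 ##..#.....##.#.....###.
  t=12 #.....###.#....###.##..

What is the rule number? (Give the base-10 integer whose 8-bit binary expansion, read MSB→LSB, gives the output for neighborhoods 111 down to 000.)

  ### -> #   bit 7 = 1  t=1,i=16
  ##. -> .   bit 6 = 0  t=0,i=9
  #.# -> .   bit 5 = 0  t=3,i=1
  #.. -> .   bit 4 = 0  t=0,i=3
  .## -> #   bit 3 = 1  t=0,i=8
  .#. -> .   bit 2 = 0  t=0,i=2
  ..# -> .   bit 1 = 0  t=0,i=1
  ... -> #   bit 0 = 1  t=0,i=0
  bits 10001001 = 137

137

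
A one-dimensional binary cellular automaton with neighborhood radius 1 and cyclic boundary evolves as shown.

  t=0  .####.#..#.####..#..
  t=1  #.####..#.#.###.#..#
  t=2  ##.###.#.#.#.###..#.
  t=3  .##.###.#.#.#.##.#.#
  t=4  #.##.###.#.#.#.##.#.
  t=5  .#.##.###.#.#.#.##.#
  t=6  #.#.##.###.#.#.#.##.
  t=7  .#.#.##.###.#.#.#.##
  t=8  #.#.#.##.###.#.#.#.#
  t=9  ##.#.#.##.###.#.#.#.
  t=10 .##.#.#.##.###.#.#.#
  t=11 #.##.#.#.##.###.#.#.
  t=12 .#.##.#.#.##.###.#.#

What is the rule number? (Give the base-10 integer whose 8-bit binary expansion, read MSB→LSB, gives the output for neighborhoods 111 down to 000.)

  ###|#  b7=1 t=0,i=2
  ##.|#  b6=1 t=0,i=4
  #.#|#  b5=1 t=0,i=5
  #..|.  b4=0 t=0,i=7
  .##|.  b3=0 t=0,i=1
  .#.|.  b2=0 t=0,i=6
  ..#|#  b1=1 t=0,i=0
  ...|#  b0=1 t=0,i=19
  bits 11100011 = 227

227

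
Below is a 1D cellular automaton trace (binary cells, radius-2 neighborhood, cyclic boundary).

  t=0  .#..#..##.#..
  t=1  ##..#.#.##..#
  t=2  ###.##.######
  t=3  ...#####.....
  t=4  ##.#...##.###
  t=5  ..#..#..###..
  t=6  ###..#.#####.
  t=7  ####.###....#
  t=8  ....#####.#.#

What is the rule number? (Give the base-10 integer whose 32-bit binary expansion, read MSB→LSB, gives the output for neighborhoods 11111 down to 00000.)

533363895

  #####|.  b31=0 t=2,i=0
  ####.|.  b30=0 t=2,i=1
  ###.#|.  b29=0 t=2,i=2
  ###..|#  b28=1 t=1,i=1
  ##.##|#  b27=1 t=2,i=3
  ##.#.|#  b26=1 t=0,i=9
  ##..#|#  b25=1 t=1,i=2
  ##...|#  b24=1 t=3,i=8
  #.###|#  b23=1 t=2,i=7
  #.##.|#  b22=1 t=1,i=8
  #.#.#|.  b21=0 t=1,i=6
  #.#..|.  b20=0 t=0,i=10
  #..##|#  b19=1 t=0,i=6
  #..#.|.  b18=0 t=0,i=3
  #...#|#  b17=1 t=0,i=12
  #....|.  b16=0 t=3,i=9
  .####|.  b15=0 t=2,i=8
  .###.|#  b14=1 t=1,i=0
  .##.#|#  b13=1 t=0,i=8
  .##..|#  b12=1 t=1,i=9
  .#.##|#  b11=1 t=1,i=7
  .#.#.|#  b10=1 t=1,i=5
  .#..#|.  b9=0 t=0,i=2
  .#...|.  b8=0 t=0,i=11
  ..###|#  b7=1 t=1,i=12
  ..##.|.  b6=0 t=0,i=7
  ..#.#|#  b5=1 t=1,i=4
  ..#..|#  b4=1 t=0,i=1
  ...##|.  b3=0 t=3,i=2
  ...#.|#  b2=1 t=0,i=0
  ....#|#  b1=1 t=3,i=1
  .....|#  b0=1 t=3,i=0
  bits 00011111110010100111110010110111 = 533363895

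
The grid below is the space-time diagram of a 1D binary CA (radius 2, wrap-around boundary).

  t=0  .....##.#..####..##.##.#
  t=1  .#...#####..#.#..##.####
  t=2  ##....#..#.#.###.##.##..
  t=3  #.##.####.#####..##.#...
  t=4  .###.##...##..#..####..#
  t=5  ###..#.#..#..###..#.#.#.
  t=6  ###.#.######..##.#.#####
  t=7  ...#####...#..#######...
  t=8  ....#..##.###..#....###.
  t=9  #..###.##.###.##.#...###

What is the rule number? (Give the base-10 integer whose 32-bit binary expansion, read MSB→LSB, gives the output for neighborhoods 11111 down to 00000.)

368438868

  ##### -> .   bit 31 = 0  t=1,i=7
  ####. -> .   bit 30 = 0  t=0,i=13
  ###.# -> .   bit 29 = 0  t=1,i=23
  ###.. -> #   bit 28 = 1  t=0,i=14
  ##.## -> .   bit 27 = 0  t=0,i=19
  ##.#. -> #   bit 26 = 1  t=0,i=7
  ##..# -> .   bit 25 = 0  t=0,i=15
  ##... -> #   bit 24 = 1  t=2,i=2
  #.### -> #   bit 23 = 1  t=1,i=20
  #.##. -> #   bit 22 = 1  t=0,i=20
  #.#.# -> #   bit 21 = 1  t=2,i=11
  #.#.. -> #   bit 20 = 1  t=0,i=8
  #..## -> .   bit 19 = 0  t=0,i=10
  #..#. -> #   bit 18 = 1  t=1,i=11
  #...# -> .   bit 17 = 0  t=1,i=3
  #.... -> #   bit 16 = 1  t=0,i=1
  .#### -> #   bit 15 = 1  t=0,i=12
  .###. -> #   bit 14 = 1  t=2,i=14
  .##.# -> #   bit 13 = 1  t=0,i=6
  .##.. -> .   bit 12 = 0  t=2,i=1
  .#.## -> #   bit 11 = 1  t=2,i=12
  .#.#. -> #   bit 10 = 1  t=1,i=13
  .#..# -> #   bit 9 = 1  t=0,i=9
  .#... -> .   bit 8 = 0  t=0,i=0
  ..### -> .   bit 7 = 0  t=0,i=11
  ..##. -> #   bit 6 = 1  t=0,i=5
  ..#.# -> .   bit 5 = 0  t=1,i=12
  ..#.. -> #   bit 4 = 1  t=2,i=6
  ...## -> .   bit 3 = 0  t=0,i=4
  ...#. -> #   bit 2 = 1  t=2,i=5
  ....# -> .   bit 1 = 0  t=0,i=3
  ..... -> .   bit 0 = 0  t=0,i=2
  bits 00010101111101011110111001010100 = 368438868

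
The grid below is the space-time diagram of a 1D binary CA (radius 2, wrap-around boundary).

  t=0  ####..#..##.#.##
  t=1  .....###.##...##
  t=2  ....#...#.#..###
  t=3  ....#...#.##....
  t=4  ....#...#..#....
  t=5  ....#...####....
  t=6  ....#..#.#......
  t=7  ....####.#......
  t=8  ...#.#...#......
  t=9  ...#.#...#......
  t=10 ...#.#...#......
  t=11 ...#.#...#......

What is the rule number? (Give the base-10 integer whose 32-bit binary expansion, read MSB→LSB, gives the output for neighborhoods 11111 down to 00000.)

  #####|.  b31=0 t=0,i=0
  ####.|.  b30=0 t=0,i=2
  ###.#|.  b29=0 t=1,i=7
  ###..|.  b28=0 t=0,i=3
  ##.##|#  b27=1 t=1,i=8
  ##.#.|.  b26=0 t=0,i=11
  ##..#|.  b25=0 t=0,i=4
  ##...|.  b24=0 t=1,i=0
  #.###|#  b23=1 t=0,i=14
  #.##.|.  b22=0 t=1,i=9
  #.#.#|.  b21=0 t=0,i=12
  #.#..|#  b20=1 t=2,i=10
  #..##|.  b19=0 t=0,i=8
  #..#.|#  b18=1 t=0,i=5
  #...#|.  b17=0 t=1,i=12
  #....|.  b16=0 t=1,i=1
  .####|#  b15=1 t=0,i=15
  .###.|.  b14=0 t=1,i=6
  .##.#|#  b13=1 t=0,i=10
  .##..|#  b12=1 t=1,i=10
  .#.##|.  b11=0 t=0,i=13
  .#.#.|.  b10=0 t=2,i=9
  .#..#|#  b9=1 t=0,i=7
  .#...|.  b8=0 t=2,i=5
  ..###|.  b7=0 t=1,i=5
  ..##.|#  b6=1 t=0,i=9
  ..#.#|#  b5=1 t=2,i=8
  ..#..|#  b4=1 t=0,i=6
  ...##|#  b3=1 t=1,i=4
  ...#.|.  b2=0 t=2,i=3
  ....#|.  b1=0 t=1,i=3
  .....|.  b0=0 t=1,i=2
  bits 00001000100101001011001001111000 = 143962744

143962744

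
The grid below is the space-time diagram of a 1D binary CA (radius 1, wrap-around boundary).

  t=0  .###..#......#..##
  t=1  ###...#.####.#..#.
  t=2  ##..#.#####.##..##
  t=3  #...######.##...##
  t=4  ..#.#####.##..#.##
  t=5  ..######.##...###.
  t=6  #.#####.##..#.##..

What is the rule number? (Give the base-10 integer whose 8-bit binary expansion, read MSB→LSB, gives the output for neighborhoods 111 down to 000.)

  nb ###: next=#  (t=0,i=2, bit7=1)
  nb ##.: next=.  (t=0,i=3, bit6=0)
  nb #.#: next=#  (t=0,i=0, bit5=1)
  nb #..: next=.  (t=0,i=4, bit4=0)
  nb .##: next=#  (t=0,i=1, bit3=1)
  nb .#.: next=#  (t=0,i=6, bit2=1)
  nb ..#: next=.  (t=0,i=5, bit1=0)
  nb ...: next=#  (t=0,i=8, bit0=1)
  bits 10101101 = 173

173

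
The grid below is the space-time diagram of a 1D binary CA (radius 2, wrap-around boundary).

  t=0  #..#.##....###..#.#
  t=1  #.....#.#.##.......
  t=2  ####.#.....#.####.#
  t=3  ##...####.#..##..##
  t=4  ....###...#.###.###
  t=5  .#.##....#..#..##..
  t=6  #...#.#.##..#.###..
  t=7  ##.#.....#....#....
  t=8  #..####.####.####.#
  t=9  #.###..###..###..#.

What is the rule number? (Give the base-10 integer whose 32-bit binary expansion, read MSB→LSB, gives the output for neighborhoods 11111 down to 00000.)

  nb #####: next=#  (t=2,i=1, bit31=1)
  nb ####.: next=.  (t=2,i=2, bit30=0)
  nb ###.#: next=.  (t=2,i=3, bit29=0)
  nb ###..: next=.  (t=0,i=13, bit28=0)
  nb ##.##: next=#  (t=2,i=17, bit27=1)
  nb ##.#.: next=.  (t=2,i=4, bit26=0)
  nb ##..#: next=.  (t=0,i=1, bit25=0)
  nb ##...: next=.  (t=0,i=7, bit24=0)
  nb #.###: next=#  (t=2,i=13, bit23=1)
  nb #.##.: next=.  (t=0,i=5, bit22=0)
  nb #.#.#: next=.  (t=1,i=8, bit21=0)
  nb #.#..: next=#  (t=2,i=5, bit20=1)
  nb #..##: next=#  (t=3,i=12, bit19=1)
  nb #..#.: next=.  (t=0,i=2, bit18=0)
  nb #...#: next=.  (t=3,i=3, bit17=0)
  nb #....: next=#  (t=0,i=8, bit16=1)
  nb .####: next=#  (t=2,i=0, bit15=1)
  nb .###.: next=.  (t=0,i=12, bit14=0)
  nb .##.#: next=.  (t=7,i=1, bit13=0)
  nb .##..: next=#  (t=0,i=0, bit12=1)
  nb .#.##: next=.  (t=0,i=4, bit11=0)
  nb .#.#.: next=.  (t=1,i=7, bit10=0)
  nb .#..#: next=.  (t=3,i=11, bit9=0)
  nb .#...: next=#  (t=1,i=1, bit8=1)
  nb ..###: next=#  (t=0,i=11, bit7=1)
  nb ..##.: next=#  (t=3,i=13, bit6=1)
  nb ..#.#: next=.  (t=0,i=3, bit5=0)
  nb ..#..: next=#  (t=1,i=0, bit4=1)
  nb ...##: next=#  (t=0,i=10, bit3=1)
  nb ...#.: next=#  (t=1,i=5, bit2=1)
  nb ....#: next=.  (t=0,i=9, bit1=0)
  nb .....: next=#  (t=1,i=3, bit0=1)
  bits 10001000100110011001000111011101 = 2291765725

2291765725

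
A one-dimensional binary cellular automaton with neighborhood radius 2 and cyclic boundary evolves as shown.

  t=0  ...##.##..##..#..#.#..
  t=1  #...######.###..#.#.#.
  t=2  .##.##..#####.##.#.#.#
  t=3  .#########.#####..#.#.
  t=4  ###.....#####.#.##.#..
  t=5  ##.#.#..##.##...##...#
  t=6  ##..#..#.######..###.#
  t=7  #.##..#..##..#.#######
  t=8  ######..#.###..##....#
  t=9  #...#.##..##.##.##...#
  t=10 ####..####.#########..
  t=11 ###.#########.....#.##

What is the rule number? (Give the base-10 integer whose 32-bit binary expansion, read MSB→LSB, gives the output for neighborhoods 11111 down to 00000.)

  #####|.  b31=0 t=1,i=6
  ####.|#  b30=1 t=1,i=8
  ###.#|#  b29=1 t=1,i=9
  ###..|.  b28=0 t=1,i=13
  ##.##|#  b27=1 t=0,i=5
  ##.#.|.  b26=0 t=2,i=16
  ##..#|#  b25=1 t=0,i=8
  ##...|#  b24=1 t=4,i=3
  #.###|#  b23=1 t=1,i=11
  #.##.|#  b22=1 t=0,i=6
  #.#.#|.  b21=0 t=1,i=18
  #.#..|.  b20=0 t=0,i=19
  #..##|#  b19=1 t=0,i=9
  #..#.|#  b18=1 t=0,i=13
  #...#|#  b17=1 t=1,i=2
  #....|.  b16=0 t=0,i=21
  .####|#  b15=1 t=1,i=5
  .###.|#  b14=1 t=1,i=12
  .##.#|#  b13=1 t=0,i=4
  .##..|#  b12=1 t=0,i=7
  .#.##|.  b11=0 t=2,i=0
  .#.#.|#  b10=1 t=0,i=18
  .#..#|.  b9=0 t=0,i=15
  .#...|#  b8=1 t=0,i=20
  ..###|#  b7=1 t=1,i=4
  ..##.|.  b6=0 t=0,i=3
  ..#.#|.  b5=0 t=0,i=17
  ..#..|.  b4=0 t=0,i=14
  ...##|.  b3=0 t=0,i=2
  ...#.|#  b2=1 t=9,i=3
  ....#|.  b1=0 t=0,i=1
  .....|#  b0=1 t=0,i=0
  bits 01101011110011101111010110000101 = 1808725381

1808725381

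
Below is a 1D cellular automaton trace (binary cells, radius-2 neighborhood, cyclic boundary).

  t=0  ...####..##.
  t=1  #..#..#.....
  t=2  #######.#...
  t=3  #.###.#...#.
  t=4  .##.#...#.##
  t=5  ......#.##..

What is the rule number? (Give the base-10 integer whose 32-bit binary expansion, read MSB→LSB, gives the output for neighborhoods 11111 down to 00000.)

  #####|#  b31=1 t=2,i=2
  ####.|.  b30=0 t=0,i=5
  ###.#|#  b29=1 t=2,i=6
  ###..|#  b28=1 t=0,i=6
  ##.##|.  b27=0 t=4,i=0
  ##.#.|.  b26=0 t=2,i=7
  ##..#|.  b25=0 t=0,i=7
  ##...|.  b24=0 t=0,i=11
  #.###|#  b23=1 t=3,i=2
  #.##.|.  b22=0 t=4,i=1
  #.#.#|.  b21=0 t=3,i=0
  #.#..|.  b20=0 t=2,i=8
  #..##|.  b19=0 t=0,i=8
  #..#.|#  b18=1 t=1,i=2
  #...#|#  b17=1 t=2,i=10
  #....|#  b16=1 t=0,i=0
  .####|.  b15=0 t=0,i=4
  .###.|.  b14=0 t=3,i=3
  .##.#|.  b13=0 t=4,i=2
  .##..|.  b12=0 t=0,i=10
  .#.##|#  b11=1 t=3,i=1
  .#.#.|#  b10=1 t=3,i=11
  .#..#|#  b9=1 t=1,i=1
  .#...|.  b8=0 t=1,i=7
  ..###|#  b7=1 t=0,i=3
  ..##.|.  b6=0 t=0,i=9
  ..#.#|#  b5=1 t=3,i=10
  ..#..|#  b4=1 t=1,i=0
  ...##|.  b3=0 t=0,i=2
  ...#.|.  b2=0 t=1,i=11
  ....#|.  b1=0 t=0,i=1
  .....|.  b0=0 t=1,i=9
  bits 10110000100001110000111010110000 = 2961641136

2961641136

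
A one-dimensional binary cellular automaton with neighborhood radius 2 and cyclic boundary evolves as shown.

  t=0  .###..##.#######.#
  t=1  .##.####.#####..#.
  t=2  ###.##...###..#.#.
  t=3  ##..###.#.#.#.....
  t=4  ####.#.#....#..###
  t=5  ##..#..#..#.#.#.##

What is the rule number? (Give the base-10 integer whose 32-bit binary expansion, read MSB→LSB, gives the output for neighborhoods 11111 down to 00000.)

  [31] ##### => #  t=0,i=11
  [30] ####. => .  t=0,i=14
  [29] ###.# => .  t=0,i=15
  [28] ###.. => .  t=0,i=3
  [27] ##.## => .  t=0,i=8
  [26] ##.#. => #  t=0,i=16
  [25] ##..# => #  t=0,i=4
  [24] ##... => #  t=2,i=6
  [23] #.### => #  t=0,i=1
  [22] #.##. => #  t=2,i=4
  [21] #.#.# => .  t=0,i=17
  [20] #.#.. => #  t=3,i=12
  [19] #..## => #  t=0,i=5
  [18] #..#. => .  t=1,i=15
  [17] #...# => .  t=2,i=7
  [16] #.... => .  t=3,i=14
  [15] .#### => #  t=0,i=10
  [14] .###. => #  t=0,i=2
  [13] .##.# => #  t=0,i=7
  [12] .##.. => #  t=2,i=5
  [11] .#.## => .  t=0,i=0
  [10] .#.#. => .  t=2,i=15
  [9] .#..# => .  t=1,i=17
  [8] .#... => .  t=3,i=13
  [7] ..### => .  t=2,i=9
  [6] ..##. => #  t=0,i=6
  [5] ..#.# => .  t=2,i=14
  [4] ..#.. => #  t=1,i=16
  [3] ...## => #  t=2,i=8
  [2] ...#. => .  t=4,i=11
  [1] ....# => #  t=3,i=16
  [0] ..... => #  t=3,i=15
  bits 10000111110110001111000001011011 = 2279141467

2279141467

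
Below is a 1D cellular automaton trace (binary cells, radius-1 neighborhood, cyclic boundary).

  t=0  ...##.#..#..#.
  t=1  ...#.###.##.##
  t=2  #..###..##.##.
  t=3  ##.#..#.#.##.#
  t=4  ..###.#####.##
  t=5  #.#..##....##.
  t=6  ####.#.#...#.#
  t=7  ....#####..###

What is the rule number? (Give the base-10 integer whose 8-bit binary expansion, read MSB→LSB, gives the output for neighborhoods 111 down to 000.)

  nb ###: next=.  (t=1,i=6, bit7=0)
  nb ##.: next=.  (t=0,i=4, bit6=0)
  nb #.#: next=#  (t=0,i=5, bit5=1)
  nb #..: next=#  (t=0,i=7, bit4=1)
  nb .##: next=#  (t=0,i=3, bit3=1)
  nb .#.: next=#  (t=0,i=6, bit2=1)
  nb ..#: next=.  (t=0,i=2, bit1=0)
  nb ...: next=.  (t=0,i=0, bit0=0)
  bits 00111100 = 60

60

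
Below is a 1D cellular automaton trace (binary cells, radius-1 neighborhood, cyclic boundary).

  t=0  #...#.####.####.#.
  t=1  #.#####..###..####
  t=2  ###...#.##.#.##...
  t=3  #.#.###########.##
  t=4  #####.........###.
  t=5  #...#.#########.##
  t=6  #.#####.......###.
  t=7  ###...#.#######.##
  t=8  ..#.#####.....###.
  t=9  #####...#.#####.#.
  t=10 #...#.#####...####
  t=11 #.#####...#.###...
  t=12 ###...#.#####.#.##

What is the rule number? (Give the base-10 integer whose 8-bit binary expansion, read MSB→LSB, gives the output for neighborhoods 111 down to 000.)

  [7] ### => .  t=0,i=7
  [6] ##. => #  t=0,i=9
  [5] #.# => #  t=0,i=5
  [4] #.. => .  t=0,i=1
  [3] .## => #  t=0,i=6
  [2] .#. => #  t=0,i=0
  [1] ..# => #  t=0,i=3
  [0] ... => #  t=0,i=2
  bits 01101111 = 111

111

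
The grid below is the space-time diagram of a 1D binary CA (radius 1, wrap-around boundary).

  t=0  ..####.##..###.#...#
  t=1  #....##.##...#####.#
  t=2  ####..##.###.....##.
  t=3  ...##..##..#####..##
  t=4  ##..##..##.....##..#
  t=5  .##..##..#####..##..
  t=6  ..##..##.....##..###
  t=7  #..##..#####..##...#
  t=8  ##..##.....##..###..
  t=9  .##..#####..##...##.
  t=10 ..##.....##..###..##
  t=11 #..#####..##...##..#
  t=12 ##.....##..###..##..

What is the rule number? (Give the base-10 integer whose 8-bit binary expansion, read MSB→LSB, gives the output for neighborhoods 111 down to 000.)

  nb ###: next=.  (t=0,i=3, bit7=0)
  nb ##.: next=#  (t=0,i=5, bit6=1)
  nb #.#: next=#  (t=0,i=6, bit5=1)
  nb #..: next=#  (t=0,i=0, bit4=1)
  nb .##: next=.  (t=0,i=2, bit3=0)
  nb .#.: next=#  (t=0,i=15, bit2=1)
  nb ..#: next=.  (t=0,i=1, bit1=0)
  nb ...: next=#  (t=0,i=17, bit0=1)
  bits 01110101 = 117

117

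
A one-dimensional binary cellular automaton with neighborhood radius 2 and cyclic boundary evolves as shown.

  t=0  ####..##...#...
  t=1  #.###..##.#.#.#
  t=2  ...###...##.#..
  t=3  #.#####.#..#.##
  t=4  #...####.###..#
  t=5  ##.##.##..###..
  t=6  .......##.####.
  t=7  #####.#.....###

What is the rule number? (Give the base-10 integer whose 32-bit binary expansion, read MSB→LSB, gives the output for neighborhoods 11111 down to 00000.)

  [31] ##### => #  t=3,i=4
  [30] ####. => #  t=0,i=2
  [29] ###.# => #  t=3,i=0
  [28] ###.. => #  t=0,i=3
  [27] ##.## => .  t=1,i=1
  [26] ##.#. => #  t=1,i=9
  [25] ##..# => #  t=0,i=4
  [24] ##... => #  t=0,i=8
  [23] #.### => .  t=1,i=2
  [22] #.##. => .  t=1,i=14
  [21] #.#.# => #  t=1,i=10
  [20] #.#.. => .  t=2,i=12
  [19] #..## => .  t=0,i=5
  [18] #..#. => #  t=3,i=10
  [17] #...# => .  t=0,i=9
  [16] #.... => #  t=2,i=14
  [15] .#### => .  t=0,i=1
  [14] .###. => #  t=1,i=3
  [13] .##.# => .  t=1,i=0
  [12] .##.. => #  t=0,i=7
  [11] .#.## => .  t=1,i=13
  [10] .#.#. => .  t=1,i=11
  [9] .#..# => #  t=3,i=9
  [8] .#... => #  t=0,i=12
  [7] ..### => #  t=0,i=0
  [6] ..##. => .  t=0,i=6
  [5] ..#.# => #  t=3,i=11
  [4] ..#.. => .  t=0,i=11
  [3] ...## => #  t=0,i=14
  [2] ...#. => #  t=0,i=10
  [1] ....# => .  t=2,i=1
  [0] ..... => #  t=2,i=0
  bits 11110111001001010101001110101101 = 4146418605

4146418605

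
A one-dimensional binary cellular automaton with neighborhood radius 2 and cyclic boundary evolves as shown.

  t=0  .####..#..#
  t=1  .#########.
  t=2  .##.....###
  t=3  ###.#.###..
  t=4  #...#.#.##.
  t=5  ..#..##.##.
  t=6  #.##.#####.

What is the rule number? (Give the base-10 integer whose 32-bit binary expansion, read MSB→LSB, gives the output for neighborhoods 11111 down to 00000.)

  ##### -> .   bit 31 = 0  t=1,i=3
  ####. -> #   bit 30 = 1  t=0,i=3
  ###.# -> .   bit 29 = 0  t=2,i=10
  ###.. -> #   bit 28 = 1  t=0,i=4
  ##.## -> #   bit 27 = 1  t=2,i=0
  ##.#. -> .   bit 26 = 0  t=3,i=3
  ##..# -> #   bit 25 = 1  t=0,i=5
  ##... -> .   bit 24 = 0  t=2,i=3
  #.### -> #   bit 23 = 1  t=0,i=1
  #.##. -> #   bit 22 = 1  t=2,i=1
  #.#.# -> #   bit 21 = 1  t=3,i=4
  #.#.. -> .   bit 20 = 0  t=4,i=0
  #..## -> .   bit 19 = 0  t=1,i=0
  #..#. -> #   bit 18 = 1  t=0,i=6
  #...# -> #   bit 17 = 1  t=4,i=2
  #.... -> #   bit 16 = 1  t=2,i=4
  .#### -> #   bit 15 = 1  t=0,i=2
  .###. -> .   bit 14 = 0  t=2,i=9
  .##.# -> #   bit 13 = 1  t=4,i=9
  .##.. -> #   bit 12 = 1  t=2,i=2
  .#.## -> .   bit 11 = 0  t=0,i=0
  .#.#. -> #   bit 10 = 1  t=4,i=5
  .#..# -> #   bit 9 = 1  t=0,i=8
  .#... -> .   bit 8 = 0  t=4,i=1
  ..### -> #   bit 7 = 1  t=1,i=1
  ..##. -> #   bit 6 = 1  t=5,i=5
  ..#.# -> .   bit 5 = 0  t=0,i=10
  ..#.. -> #   bit 4 = 1  t=0,i=7
  ...## -> #   bit 3 = 1  t=2,i=7
  ...#. -> .   bit 2 = 0  t=4,i=3
  ....# -> #   bit 1 = 1  t=2,i=6
  ..... -> .   bit 0 = 0  t=2,i=5
  bits 01011010111001111011011011011010 = 1525135066

1525135066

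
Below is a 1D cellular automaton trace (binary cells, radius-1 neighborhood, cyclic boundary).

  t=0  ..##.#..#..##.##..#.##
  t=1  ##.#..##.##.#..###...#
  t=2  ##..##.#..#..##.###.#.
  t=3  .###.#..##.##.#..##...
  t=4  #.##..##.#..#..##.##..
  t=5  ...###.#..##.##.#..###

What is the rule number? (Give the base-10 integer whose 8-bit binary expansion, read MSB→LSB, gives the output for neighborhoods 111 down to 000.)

  [7] ### => #  t=1,i=0
  [6] ##. => #  t=0,i=3
  [5] #.# => .  t=0,i=4
  [4] #.. => #  t=0,i=0
  [3] .## => .  t=0,i=2
  [2] .#. => .  t=0,i=5
  [1] ..# => #  t=0,i=1
  [0] ... => .  t=1,i=19
  bits 11010010 = 210

210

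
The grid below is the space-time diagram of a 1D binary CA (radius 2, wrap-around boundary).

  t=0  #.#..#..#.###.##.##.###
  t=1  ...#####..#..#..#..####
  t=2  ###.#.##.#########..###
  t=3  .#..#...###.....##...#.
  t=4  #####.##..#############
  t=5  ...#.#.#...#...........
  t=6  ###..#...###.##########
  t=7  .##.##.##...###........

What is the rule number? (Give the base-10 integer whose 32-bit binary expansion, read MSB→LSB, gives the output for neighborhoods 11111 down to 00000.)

1504154207

  nb #####: next=.  (t=1,i=5, bit31=0)
  nb ####.: next=#  (t=0,i=22, bit30=1)
  nb ###.#: next=.  (t=0,i=0, bit29=0)
  nb ###..: next=#  (t=1,i=7, bit28=1)
  nb ##.##: next=#  (t=0,i=13, bit27=1)
  nb ##.#.: next=.  (t=0,i=1, bit26=0)
  nb ##..#: next=.  (t=1,i=8, bit25=0)
  nb ##...: next=#  (t=1,i=0, bit24=1)
  nb #.###: next=#  (t=0,i=10, bit23=1)
  nb #.##.: next=.  (t=0,i=14, bit22=0)
  nb #.#.#: next=#  (t=2,i=4, bit21=1)
  nb #.#..: next=.  (t=0,i=2, bit20=0)
  nb #..##: next=.  (t=1,i=18, bit19=0)
  nb #..#.: next=#  (t=0,i=4, bit18=1)
  nb #...#: next=#  (t=1,i=1, bit17=1)
  nb #....: next=#  (t=3,i=12, bit16=1)
  nb .####: next=#  (t=0,i=21, bit15=1)
  nb .###.: next=.  (t=0,i=11, bit14=0)
  nb .##.#: next=.  (t=0,i=15, bit13=0)
  nb .##..: next=#  (t=3,i=17, bit12=1)
  nb .#.##: next=.  (t=0,i=9, bit11=0)
  nb .#.#.: next=.  (t=5,i=4, bit10=0)
  nb .#..#: next=#  (t=0,i=3, bit9=1)
  nb .#...: next=.  (t=3,i=5, bit8=0)
  nb ..###: next=.  (t=1,i=3, bit7=0)
  nb ..##.: next=#  (t=3,i=16, bit6=1)
  nb ..#.#: next=.  (t=0,i=8, bit5=0)
  nb ..#..: next=#  (t=0,i=5, bit4=1)
  nb ...##: next=#  (t=1,i=2, bit3=1)
  nb ...#.: next=#  (t=3,i=20, bit2=1)
  nb ....#: next=#  (t=3,i=14, bit1=1)
  nb .....: next=#  (t=3,i=13, bit0=1)
  bits 01011001101001111001001001011111 = 1504154207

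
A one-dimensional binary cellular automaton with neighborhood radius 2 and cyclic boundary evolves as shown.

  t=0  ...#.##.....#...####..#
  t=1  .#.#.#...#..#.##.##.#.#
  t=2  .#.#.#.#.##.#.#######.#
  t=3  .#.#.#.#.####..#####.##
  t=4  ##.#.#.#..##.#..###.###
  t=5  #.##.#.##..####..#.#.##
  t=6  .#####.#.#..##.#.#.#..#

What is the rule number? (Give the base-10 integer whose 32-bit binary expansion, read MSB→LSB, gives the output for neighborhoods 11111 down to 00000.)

3463635513

  nb #####: next=#  (t=2,i=16, bit31=1)
  nb ####.: next=#  (t=0,i=18, bit30=1)
  nb ###.#: next=.  (t=2,i=20, bit29=0)
  nb ###..: next=.  (t=0,i=19, bit28=0)
  nb ##.##: next=#  (t=1,i=16, bit27=1)
  nb ##.#.: next=#  (t=1,i=19, bit26=1)
  nb ##..#: next=#  (t=0,i=20, bit25=1)
  nb ##...: next=.  (t=0,i=7, bit24=0)
  nb #.###: next=.  (t=2,i=14, bit23=0)
  nb #.##.: next=#  (t=0,i=5, bit22=1)
  nb #.#.#: next=#  (t=1,i=1, bit21=1)
  nb #.#..: next=#  (t=1,i=5, bit20=1)
  nb #..##: next=.  (t=3,i=14, bit19=0)
  nb #..#.: next=.  (t=0,i=21, bit18=0)
  nb #...#: next=#  (t=0,i=1, bit17=1)
  nb #....: next=.  (t=0,i=8, bit16=0)
  nb .####: next=#  (t=0,i=17, bit15=1)
  nb .###.: next=#  (t=4,i=17, bit14=1)
  nb .##.#: next=#  (t=1,i=15, bit13=1)
  nb .##..: next=.  (t=0,i=6, bit12=0)
  nb .#.##: next=.  (t=0,i=4, bit11=0)
  nb .#.#.: next=.  (t=1,i=0, bit10=0)
  nb .#..#: next=#  (t=1,i=10, bit9=1)
  nb .#...: next=.  (t=0,i=0, bit8=0)
  nb ..###: next=.  (t=0,i=16, bit7=0)
  nb ..##.: next=.  (t=4,i=10, bit6=0)
  nb ..#.#: next=#  (t=0,i=3, bit5=1)
  nb ..#..: next=#  (t=0,i=12, bit4=1)
  nb ...##: next=#  (t=0,i=15, bit3=1)
  nb ...#.: next=.  (t=0,i=2, bit2=0)
  nb ....#: next=.  (t=0,i=10, bit1=0)
  nb .....: next=#  (t=0,i=9, bit0=1)
  bits 11001110011100101110001000111001 = 3463635513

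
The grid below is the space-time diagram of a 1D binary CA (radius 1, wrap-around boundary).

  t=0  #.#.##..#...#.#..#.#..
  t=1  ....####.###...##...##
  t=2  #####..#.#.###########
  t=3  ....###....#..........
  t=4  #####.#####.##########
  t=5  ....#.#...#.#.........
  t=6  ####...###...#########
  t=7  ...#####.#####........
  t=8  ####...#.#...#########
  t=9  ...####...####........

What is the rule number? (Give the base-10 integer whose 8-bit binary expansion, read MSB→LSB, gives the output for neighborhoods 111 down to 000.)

  nb ###: next=.  (t=1,i=5, bit7=0)
  nb ##.: next=#  (t=0,i=5, bit6=1)
  nb #.#: next=.  (t=0,i=1, bit5=0)
  nb #..: next=#  (t=0,i=6, bit4=1)
  nb .##: next=#  (t=0,i=4, bit3=1)
  nb .#.: next=.  (t=0,i=0, bit2=0)
  nb ..#: next=#  (t=0,i=7, bit1=1)
  nb ...: next=#  (t=0,i=10, bit0=1)
  bits 01011011 = 91

91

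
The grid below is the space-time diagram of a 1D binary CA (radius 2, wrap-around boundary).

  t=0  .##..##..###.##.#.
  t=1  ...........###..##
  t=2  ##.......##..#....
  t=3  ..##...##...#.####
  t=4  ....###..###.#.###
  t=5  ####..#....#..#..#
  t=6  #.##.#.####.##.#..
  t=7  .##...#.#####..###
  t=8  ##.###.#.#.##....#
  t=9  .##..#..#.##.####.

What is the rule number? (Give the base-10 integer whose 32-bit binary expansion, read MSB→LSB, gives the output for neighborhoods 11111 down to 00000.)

2035781390

  ##### -> .   bit 31 = 0  t=5,i=1
  ####. -> #   bit 30 = 1  t=3,i=16
  ###.# -> #   bit 29 = 1  t=0,i=11
  ###.. -> #   bit 28 = 1  t=1,i=13
  ##.## -> #   bit 27 = 1  t=0,i=12
  ##.#. -> .   bit 26 = 0  t=0,i=15
  ##..# -> .   bit 25 = 0  t=0,i=3
  ##... -> #   bit 24 = 1  t=1,i=0
  #.### -> .   bit 23 = 0  t=3,i=14
  #.##. -> #   bit 22 = 1  t=0,i=13
  #.#.# -> .   bit 21 = 0  t=4,i=13
  #.#.. -> #   bit 20 = 1  t=0,i=16
  #..## -> .   bit 19 = 0  t=0,i=0
  #..#. -> #   bit 18 = 1  t=2,i=12
  #...# -> #   bit 17 = 1  t=3,i=5
  #.... -> #   bit 16 = 1  t=1,i=1
  .#### -> #   bit 15 = 1  t=3,i=15
  .###. -> .   bit 14 = 0  t=0,i=10
  .##.# -> .   bit 13 = 0  t=0,i=14
  .##.. -> .   bit 12 = 0  t=0,i=2
  .#.## -> #   bit 11 = 1  t=3,i=13
  .#.#. -> #   bit 10 = 1  t=8,i=8
  .#..# -> #   bit 9 = 1  t=0,i=17
  .#... -> #   bit 8 = 1  t=2,i=14
  ..### -> .   bit 7 = 0  t=0,i=9
  ..##. -> .   bit 6 = 0  t=0,i=1
  ..#.# -> .   bit 5 = 0  t=3,i=12
  ..#.. -> .   bit 4 = 0  t=2,i=13
  ...## -> #   bit 3 = 1  t=1,i=10
  ...#. -> #   bit 2 = 1  t=3,i=11
  ....# -> #   bit 1 = 1  t=1,i=9
  ..... -> .   bit 0 = 0  t=1,i=2
  bits 01111001010101111000111100001110 = 2035781390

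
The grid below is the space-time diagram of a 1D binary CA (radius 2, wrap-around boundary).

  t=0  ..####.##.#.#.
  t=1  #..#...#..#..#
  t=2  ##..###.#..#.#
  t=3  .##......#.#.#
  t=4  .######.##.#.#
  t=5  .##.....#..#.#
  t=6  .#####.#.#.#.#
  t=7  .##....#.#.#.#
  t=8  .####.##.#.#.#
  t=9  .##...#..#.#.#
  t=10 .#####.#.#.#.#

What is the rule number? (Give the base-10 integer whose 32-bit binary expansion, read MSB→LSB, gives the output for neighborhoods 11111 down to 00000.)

  ##### -> .   bit 31 = 0  t=4,i=3
  ####. -> .   bit 30 = 0  t=0,i=4
  ###.# -> .   bit 29 = 0  t=0,i=5
  ###.. -> #   bit 28 = 1  t=2,i=1
  ##.## -> .   bit 27 = 0  t=0,i=6
  ##.#. -> .   bit 26 = 0  t=0,i=9
  ##..# -> #   bit 25 = 1  t=1,i=1
  ##... -> #   bit 24 = 1  t=3,i=3
  #.### -> #   bit 23 = 1  t=2,i=13
  #.##. -> #   bit 22 = 1  t=0,i=7
  #.#.# -> #   bit 21 = 1  t=0,i=10
  #.#.. -> .   bit 20 = 0  t=0,i=12
  #..## -> .   bit 19 = 0  t=1,i=12
  #..#. -> .   bit 18 = 0  t=1,i=2
  #...# -> #   bit 17 = 1  t=0,i=0
  #.... -> #   bit 16 = 1  t=3,i=4
  .#### -> #   bit 15 = 1  t=0,i=3
  .###. -> .   bit 14 = 0  t=2,i=0
  .##.# -> .   bit 13 = 0  t=0,i=8
  .##.. -> #   bit 12 = 1  t=1,i=0
  .#.## -> .   bit 11 = 0  t=2,i=12
  .#.#. -> .   bit 10 = 0  t=0,i=11
  .#..# -> #   bit 9 = 1  t=1,i=8
  .#... -> #   bit 8 = 1  t=0,i=13
  ..### -> .   bit 7 = 0  t=0,i=2
  ..##. -> #   bit 6 = 1  t=1,i=13
  ..#.# -> #   bit 5 = 1  t=2,i=11
  ..#.. -> .   bit 4 = 0  t=1,i=3
  ...## -> .   bit 3 = 0  t=0,i=1
  ...#. -> #   bit 2 = 1  t=1,i=6
  ....# -> .   bit 1 = 0  t=3,i=7
  ..... -> #   bit 0 = 1  t=3,i=5
  bits 00010011111000111001001101100101 = 333681509

333681509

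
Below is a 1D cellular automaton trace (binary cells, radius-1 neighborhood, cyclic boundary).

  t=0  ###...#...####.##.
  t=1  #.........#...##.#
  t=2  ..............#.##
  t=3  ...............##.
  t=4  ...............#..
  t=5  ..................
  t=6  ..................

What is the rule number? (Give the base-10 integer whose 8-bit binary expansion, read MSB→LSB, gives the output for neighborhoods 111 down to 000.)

  nb ###: next=.  (t=0,i=1, bit7=0)
  nb ##.: next=.  (t=0,i=2, bit6=0)
  nb #.#: next=#  (t=0,i=14, bit5=1)
  nb #..: next=.  (t=0,i=3, bit4=0)
  nb .##: next=#  (t=0,i=0, bit3=1)
  nb .#.: next=.  (t=0,i=6, bit2=0)
  nb ..#: next=.  (t=0,i=5, bit1=0)
  nb ...: next=.  (t=0,i=4, bit0=0)
  bits 00101000 = 40

40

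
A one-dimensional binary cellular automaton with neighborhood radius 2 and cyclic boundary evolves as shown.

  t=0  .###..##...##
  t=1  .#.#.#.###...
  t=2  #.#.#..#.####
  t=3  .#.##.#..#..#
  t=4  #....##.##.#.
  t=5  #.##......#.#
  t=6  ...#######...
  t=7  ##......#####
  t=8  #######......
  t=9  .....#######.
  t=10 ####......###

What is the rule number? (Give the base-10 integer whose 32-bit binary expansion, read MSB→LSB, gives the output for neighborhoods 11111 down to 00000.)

1436488727

  ##### -> .   bit 31 = 0  t=2,i=11
  ####. -> #   bit 30 = 1  t=2,i=12
  ###.# -> .   bit 29 = 0  t=2,i=0
  ###.. -> #   bit 28 = 1  t=0,i=3
  ##.## -> .   bit 27 = 0  t=0,i=0
  ##.#. -> #   bit 26 = 1  t=2,i=1
  ##..# -> .   bit 25 = 0  t=0,i=4
  ##... -> #   bit 24 = 1  t=0,i=8
  #.### -> #   bit 23 = 1  t=0,i=1
  #.##. -> .   bit 22 = 0  t=3,i=3
  #.#.# -> .   bit 21 = 0  t=1,i=3
  #.#.. -> #   bit 20 = 1  t=2,i=4
  #..## -> #   bit 19 = 1  t=0,i=5
  #..#. -> #   bit 18 = 1  t=2,i=6
  #...# -> #   bit 17 = 1  t=0,i=9
  #.... -> #   bit 16 = 1  t=1,i=11
  .#### -> .   bit 15 = 0  t=2,i=10
  .###. -> .   bit 14 = 0  t=0,i=2
  .##.# -> .   bit 13 = 0  t=0,i=12
  .##.. -> #   bit 12 = 1  t=0,i=7
  .#.## -> .   bit 11 = 0  t=1,i=6
  .#.#. -> #   bit 10 = 1  t=1,i=2
  .#..# -> .   bit 9 = 0  t=2,i=5
  .#... -> .   bit 8 = 0  t=4,i=1
  ..### -> .   bit 7 = 0  t=6,i=3
  ..##. -> .   bit 6 = 0  t=0,i=6
  ..#.# -> .   bit 5 = 0  t=1,i=1
  ..#.. -> #   bit 4 = 1  t=3,i=9
  ...## -> .   bit 3 = 0  t=0,i=10
  ...#. -> #   bit 2 = 1  t=1,i=0
  ....# -> #   bit 1 = 1  t=1,i=12
  ..... -> #   bit 0 = 1  t=5,i=6
  bits 01010101100111110001010000010111 = 1436488727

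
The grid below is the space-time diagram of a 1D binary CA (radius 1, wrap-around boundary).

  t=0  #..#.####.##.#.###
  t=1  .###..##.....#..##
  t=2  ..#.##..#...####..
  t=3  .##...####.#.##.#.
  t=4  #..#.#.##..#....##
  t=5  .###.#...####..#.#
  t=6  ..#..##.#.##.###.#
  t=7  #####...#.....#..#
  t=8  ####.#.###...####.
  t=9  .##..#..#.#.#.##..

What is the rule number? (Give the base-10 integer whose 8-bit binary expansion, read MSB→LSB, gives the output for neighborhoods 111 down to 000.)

  ###|#  b7=1 t=0,i=6
  ##.|.  b6=0 t=0,i=0
  #.#|.  b5=0 t=0,i=4
  #..|#  b4=1 t=0,i=1
  .##|.  b3=0 t=0,i=5
  .#.|#  b2=1 t=0,i=3
  ..#|#  b1=1 t=0,i=2
  ...|.  b0=0 t=1,i=9
  bits 10010110 = 150

150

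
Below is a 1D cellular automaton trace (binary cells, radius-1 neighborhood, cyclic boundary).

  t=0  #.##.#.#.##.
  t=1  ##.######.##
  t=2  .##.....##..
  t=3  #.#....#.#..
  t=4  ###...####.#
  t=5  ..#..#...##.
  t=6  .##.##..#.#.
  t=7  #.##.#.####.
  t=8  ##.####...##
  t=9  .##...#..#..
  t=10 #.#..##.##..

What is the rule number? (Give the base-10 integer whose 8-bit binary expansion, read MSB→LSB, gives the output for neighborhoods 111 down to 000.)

  ###|.  b7=0 t=1,i=0
  ##.|#  b6=1 t=0,i=3
  #.#|#  b5=1 t=0,i=1
  #..|.  b4=0 t=2,i=3
  .##|.  b3=0 t=0,i=2
  .#.|#  b2=1 t=0,i=0
  ..#|#  b1=1 t=2,i=0
  ...|.  b0=0 t=2,i=4
  bits 01100110 = 102

102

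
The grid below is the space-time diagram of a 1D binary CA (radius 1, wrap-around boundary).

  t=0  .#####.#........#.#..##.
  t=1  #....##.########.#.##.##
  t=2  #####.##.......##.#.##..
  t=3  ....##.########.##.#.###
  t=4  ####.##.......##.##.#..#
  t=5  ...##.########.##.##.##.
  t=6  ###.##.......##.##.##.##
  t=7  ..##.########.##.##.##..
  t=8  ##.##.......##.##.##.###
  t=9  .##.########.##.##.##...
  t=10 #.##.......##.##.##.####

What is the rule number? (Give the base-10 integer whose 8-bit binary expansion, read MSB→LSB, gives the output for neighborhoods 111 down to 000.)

115

  ### -> .   bit 7 = 0  t=0,i=2
  ##. -> #   bit 6 = 1  t=0,i=5
  #.# -> #   bit 5 = 1  t=0,i=6
  #.. -> #   bit 4 = 1  t=0,i=8
  .## -> .   bit 3 = 0  t=0,i=1
  .#. -> .   bit 2 = 0  t=0,i=7
  ..# -> #   bit 1 = 1  t=0,i=0
  ... -> #   bit 0 = 1  t=0,i=9
  bits 01110011 = 115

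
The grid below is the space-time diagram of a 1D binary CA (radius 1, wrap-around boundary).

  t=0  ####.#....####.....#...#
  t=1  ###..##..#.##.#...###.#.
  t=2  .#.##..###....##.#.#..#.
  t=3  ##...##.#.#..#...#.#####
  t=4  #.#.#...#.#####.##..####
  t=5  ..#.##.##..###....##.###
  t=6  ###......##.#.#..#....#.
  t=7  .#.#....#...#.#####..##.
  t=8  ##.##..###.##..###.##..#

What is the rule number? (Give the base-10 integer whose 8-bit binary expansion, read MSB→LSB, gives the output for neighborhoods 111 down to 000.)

150

  ### -> #   bit 7 = 1  t=0,i=0
  ##. -> .   bit 6 = 0  t=0,i=3
  #.# -> .   bit 5 = 0  t=0,i=4
  #.. -> #   bit 4 = 1  t=0,i=6
  .## -> .   bit 3 = 0  t=0,i=10
  .#. -> #   bit 2 = 1  t=0,i=5
  ..# -> #   bit 1 = 1  t=0,i=9
  ... -> .   bit 0 = 0  t=0,i=7
  bits 10010110 = 150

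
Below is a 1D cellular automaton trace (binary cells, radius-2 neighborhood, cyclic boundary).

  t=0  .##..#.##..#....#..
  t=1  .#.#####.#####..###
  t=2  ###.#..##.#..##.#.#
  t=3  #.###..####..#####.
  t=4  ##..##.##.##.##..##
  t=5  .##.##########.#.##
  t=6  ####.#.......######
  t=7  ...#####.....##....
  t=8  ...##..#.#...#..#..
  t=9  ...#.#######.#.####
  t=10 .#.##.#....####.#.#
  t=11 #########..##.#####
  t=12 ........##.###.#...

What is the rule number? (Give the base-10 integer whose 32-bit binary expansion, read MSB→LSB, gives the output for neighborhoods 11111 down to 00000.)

  #####|.  b31=0 t=1,i=5
  ####.|.  b30=0 t=1,i=6
  ###.#|#  b29=1 t=1,i=7
  ###..|#  b28=1 t=1,i=13
  ##.##|#  b27=1 t=1,i=8
  ##.#.|#  b26=1 t=1,i=0
  ##..#|#  b25=1 t=0,i=3
  ##...|.  b24=0 t=7,i=8
  #.###|.  b23=0 t=1,i=3
  #.##.|#  b22=1 t=0,i=7
  #.#.#|#  b21=1 t=1,i=1
  #.#..|#  b20=1 t=2,i=4
  #..##|.  b19=0 t=1,i=15
  #..#.|#  b18=1 t=0,i=4
  #...#|#  b17=1 t=0,i=18
  #....|#  b16=1 t=0,i=13
  .####|#  b15=1 t=1,i=4
  .###.|.  b14=0 t=1,i=17
  .##.#|#  b13=1 t=2,i=8
  .##..|.  b12=0 t=0,i=2
  .#.##|#  b11=1 t=0,i=6
  .#.#.|#  b10=1 t=8,i=8
  .#..#|.  b9=0 t=2,i=5
  .#...|#  b8=1 t=0,i=12
  ..###|#  b7=1 t=1,i=16
  ..##.|#  b6=1 t=0,i=1
  ..#.#|#  b5=1 t=0,i=5
  ..#..|#  b4=1 t=0,i=11
  ...##|.  b3=0 t=0,i=0
  ...#.|.  b2=0 t=0,i=15
  ....#|.  b1=0 t=0,i=14
  .....|.  b0=0 t=6,i=8
  bits 00111110011101111010110111110000 = 1048030704

1048030704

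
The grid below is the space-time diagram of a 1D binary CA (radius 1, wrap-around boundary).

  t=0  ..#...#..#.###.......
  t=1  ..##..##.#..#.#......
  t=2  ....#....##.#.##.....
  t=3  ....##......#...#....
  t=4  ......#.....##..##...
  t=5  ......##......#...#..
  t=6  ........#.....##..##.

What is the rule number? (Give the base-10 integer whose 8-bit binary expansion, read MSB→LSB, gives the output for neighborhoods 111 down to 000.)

148

  ###|#  b7=1 t=0,i=12
  ##.|.  b6=0 t=0,i=13
  #.#|.  b5=0 t=0,i=10
  #..|#  b4=1 t=0,i=3
  .##|.  b3=0 t=0,i=11
  .#.|#  b2=1 t=0,i=2
  ..#|.  b1=0 t=0,i=1
  ...|.  b0=0 t=0,i=0
  bits 10010100 = 148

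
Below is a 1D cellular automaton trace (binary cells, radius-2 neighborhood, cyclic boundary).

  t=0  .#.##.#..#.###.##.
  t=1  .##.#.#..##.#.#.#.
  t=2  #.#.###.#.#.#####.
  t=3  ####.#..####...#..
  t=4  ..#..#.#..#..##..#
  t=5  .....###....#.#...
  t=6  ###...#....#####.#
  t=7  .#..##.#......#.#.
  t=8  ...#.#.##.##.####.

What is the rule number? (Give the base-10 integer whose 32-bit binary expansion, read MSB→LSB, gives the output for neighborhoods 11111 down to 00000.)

  #####|.  b31=0 t=2,i=14
  ####.|#  b30=1 t=2,i=15
  ###.#|.  b29=0 t=0,i=13
  ###..|.  b28=0 t=3,i=11
  ##.##|#  b27=1 t=0,i=14
  ##.#.|.  b26=0 t=0,i=5
  ##..#|.  b25=0 t=0,i=17
  ##...|.  b24=0 t=3,i=12
  #.###|.  b23=0 t=0,i=11
  #.##.|.  b22=0 t=0,i=3
  #.#.#|#  b21=1 t=1,i=4
  #.#..|#  b20=1 t=0,i=6
  #..##|#  b19=1 t=1,i=0
  #..#.|.  b18=0 t=0,i=0
  #...#|#  b17=1 t=3,i=13
  #....|.  b16=0 t=5,i=9
  .####|.  b15=0 t=2,i=13
  .###.|#  b14=1 t=0,i=12
  .##.#|#  b13=1 t=0,i=4
  .##..|#  b12=1 t=0,i=16
  .#.##|#  b11=1 t=0,i=2
  .#.#.|#  b10=1 t=1,i=5
  .#..#|.  b9=0 t=0,i=7
  .#...|#  b8=1 t=5,i=15
  ..###|.  b7=0 t=3,i=0
  ..##.|.  b6=0 t=1,i=1
  ..#.#|#  b5=1 t=0,i=1
  ..#..|.  b4=0 t=3,i=15
  ...##|.  b3=0 t=5,i=4
  ...#.|#  b2=1 t=3,i=14
  ....#|.  b1=0 t=5,i=3
  .....|#  b0=1 t=5,i=0
  bits 01001000001110100111110100100101 = 1211792677

1211792677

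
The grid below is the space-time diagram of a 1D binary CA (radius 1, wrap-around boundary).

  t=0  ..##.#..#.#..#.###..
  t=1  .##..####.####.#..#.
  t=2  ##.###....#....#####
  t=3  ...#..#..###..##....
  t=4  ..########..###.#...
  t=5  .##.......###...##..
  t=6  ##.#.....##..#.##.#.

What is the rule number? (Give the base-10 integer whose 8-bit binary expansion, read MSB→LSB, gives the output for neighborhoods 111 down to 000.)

30

  [7] ### => .  t=0,i=16
  [6] ##. => .  t=0,i=3
  [5] #.# => .  t=0,i=4
  [4] #.. => #  t=0,i=6
  [3] .## => #  t=0,i=2
  [2] .#. => #  t=0,i=5
  [1] ..# => #  t=0,i=1
  [0] ... => .  t=0,i=0
  bits 00011110 = 30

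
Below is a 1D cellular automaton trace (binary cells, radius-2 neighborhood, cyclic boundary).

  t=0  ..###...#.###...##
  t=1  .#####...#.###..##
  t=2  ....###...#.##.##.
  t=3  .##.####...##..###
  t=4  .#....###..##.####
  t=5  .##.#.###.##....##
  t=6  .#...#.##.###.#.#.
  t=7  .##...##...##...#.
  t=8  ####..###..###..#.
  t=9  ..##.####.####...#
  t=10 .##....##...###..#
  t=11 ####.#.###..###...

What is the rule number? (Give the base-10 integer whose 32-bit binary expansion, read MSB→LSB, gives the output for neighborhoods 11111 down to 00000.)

  nb #####: next=.  (t=1,i=3, bit31=0)
  nb ####.: next=#  (t=1,i=4, bit30=1)
  nb ###.#: next=#  (t=3,i=17, bit29=1)
  nb ###..: next=#  (t=0,i=4, bit28=1)
  nb ##.##: next=.  (t=1,i=0, bit27=0)
  nb ##.#.: next=.  (t=4,i=0, bit26=0)
  nb ##..#: next=.  (t=0,i=0, bit25=0)
  nb ##...: next=#  (t=0,i=5, bit24=1)
  nb #.###: next=.  (t=0,i=10, bit23=0)
  nb #.##.: next=#  (t=2,i=12, bit22=1)
  nb #.#.#: next=.  (t=5,i=4, bit21=0)
  nb #.#..: next=#  (t=4,i=1, bit20=1)
  nb #..##: next=#  (t=0,i=1, bit19=1)
  nb #..#.: next=.  (t=6,i=0, bit18=0)
  nb #...#: next=.  (t=0,i=6, bit17=0)
  nb #....: next=.  (t=2,i=0, bit16=0)
  nb .####: next=.  (t=1,i=2, bit15=0)
  nb .###.: next=#  (t=0,i=3, bit14=1)
  nb .##.#: next=.  (t=1,i=17, bit13=0)
  nb .##..: next=#  (t=0,i=17, bit12=1)
  nb .#.##: next=#  (t=0,i=9, bit11=1)
  nb .#.#.: next=.  (t=6,i=15, bit10=0)
  nb .#..#: next=.  (t=6,i=17, bit9=0)
  nb .#...: next=#  (t=4,i=2, bit8=1)
  nb ..###: next=#  (t=0,i=2, bit7=1)
  nb ..##.: next=#  (t=0,i=16, bit6=1)
  nb ..#.#: next=.  (t=0,i=8, bit5=0)
  nb ..#..: next=#  (t=6,i=1, bit4=1)
  nb ...##: next=.  (t=0,i=15, bit3=0)
  nb ...#.: next=.  (t=0,i=7, bit2=0)
  nb ....#: next=#  (t=2,i=2, bit1=1)
  nb .....: next=#  (t=2,i=1, bit0=1)
  bits 01110001010110000101100111010011 = 1901615571

1901615571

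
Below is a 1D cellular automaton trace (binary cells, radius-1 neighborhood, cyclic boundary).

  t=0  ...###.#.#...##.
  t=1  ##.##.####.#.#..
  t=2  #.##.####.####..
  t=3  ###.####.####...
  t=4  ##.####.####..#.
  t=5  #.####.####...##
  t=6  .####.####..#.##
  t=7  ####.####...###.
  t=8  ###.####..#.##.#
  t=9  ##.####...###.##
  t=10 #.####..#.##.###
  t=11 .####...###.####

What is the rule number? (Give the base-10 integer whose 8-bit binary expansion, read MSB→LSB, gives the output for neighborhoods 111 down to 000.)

  ### -> #   bit 7 = 1  t=0,i=4
  ##. -> .   bit 6 = 0  t=0,i=5
  #.# -> #   bit 5 = 1  t=0,i=6
  #.. -> .   bit 4 = 0  t=0,i=10
  .## -> #   bit 3 = 1  t=0,i=3
  .#. -> #   bit 2 = 1  t=0,i=7
  ..# -> .   bit 1 = 0  t=0,i=2
  ... -> #   bit 0 = 1  t=0,i=0
  bits 10101101 = 173

173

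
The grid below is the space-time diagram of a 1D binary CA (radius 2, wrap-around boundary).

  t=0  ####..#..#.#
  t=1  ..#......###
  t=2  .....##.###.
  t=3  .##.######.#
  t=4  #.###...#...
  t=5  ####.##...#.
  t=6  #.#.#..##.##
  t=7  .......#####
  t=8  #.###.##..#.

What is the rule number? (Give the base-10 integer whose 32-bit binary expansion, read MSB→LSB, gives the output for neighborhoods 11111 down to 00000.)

1233283305

  #####|.  b31=0 t=0,i=1
  ####.|#  b30=1 t=0,i=2
  ###.#|.  b29=0 t=3,i=9
  ###..|.  b28=0 t=0,i=3
  ##.##|#  b27=1 t=2,i=7
  ##.#.|.  b26=0 t=3,i=10
  ##..#|.  b25=0 t=0,i=4
  ##...|#  b24=1 t=2,i=11
  #.###|#  b23=1 t=0,i=11
  #.##.|.  b22=0 t=3,i=1
  #.#.#|.  b21=0 t=3,i=11
  #.#..|.  b20=0 t=6,i=4
  #..##|.  b19=0 t=6,i=6
  #..#.|.  b18=0 t=0,i=5
  #...#|#  b17=1 t=4,i=6
  #....|.  b16=0 t=1,i=4
  .####|.  b15=0 t=0,i=0
  .###.|#  b14=1 t=1,i=10
  .##.#|#  b13=1 t=2,i=6
  .##..|.  b12=0 t=5,i=6
  .#.##|#  b11=1 t=0,i=10
  .#.#.|.  b10=0 t=6,i=3
  .#..#|.  b9=0 t=0,i=7
  .#...|.  b8=0 t=1,i=3
  ..###|#  b7=1 t=1,i=9
  ..##.|#  b6=1 t=2,i=5
  ..#.#|#  b5=1 t=0,i=9
  ..#..|.  b4=0 t=0,i=6
  ...##|#  b3=1 t=1,i=8
  ...#.|.  b2=0 t=4,i=7
  ....#|.  b1=0 t=1,i=7
  .....|#  b0=1 t=1,i=5
  bits 01001001100000100110100011101001 = 1233283305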